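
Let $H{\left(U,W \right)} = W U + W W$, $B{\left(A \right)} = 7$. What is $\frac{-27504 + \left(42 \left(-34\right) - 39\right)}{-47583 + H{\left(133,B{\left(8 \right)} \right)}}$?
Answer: $\frac{999}{1607} \approx 0.62166$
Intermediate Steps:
$H{\left(U,W \right)} = W^{2} + U W$ ($H{\left(U,W \right)} = U W + W^{2} = W^{2} + U W$)
$\frac{-27504 + \left(42 \left(-34\right) - 39\right)}{-47583 + H{\left(133,B{\left(8 \right)} \right)}} = \frac{-27504 + \left(42 \left(-34\right) - 39\right)}{-47583 + 7 \left(133 + 7\right)} = \frac{-27504 - 1467}{-47583 + 7 \cdot 140} = \frac{-27504 - 1467}{-47583 + 980} = - \frac{28971}{-46603} = \left(-28971\right) \left(- \frac{1}{46603}\right) = \frac{999}{1607}$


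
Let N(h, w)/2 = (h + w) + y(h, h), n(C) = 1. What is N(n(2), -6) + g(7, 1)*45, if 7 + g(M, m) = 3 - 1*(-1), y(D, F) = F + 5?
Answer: -133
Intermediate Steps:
y(D, F) = 5 + F
N(h, w) = 10 + 2*w + 4*h (N(h, w) = 2*((h + w) + (5 + h)) = 2*(5 + w + 2*h) = 10 + 2*w + 4*h)
g(M, m) = -3 (g(M, m) = -7 + (3 - 1*(-1)) = -7 + (3 + 1) = -7 + 4 = -3)
N(n(2), -6) + g(7, 1)*45 = (10 + 2*(-6) + 4*1) - 3*45 = (10 - 12 + 4) - 135 = 2 - 135 = -133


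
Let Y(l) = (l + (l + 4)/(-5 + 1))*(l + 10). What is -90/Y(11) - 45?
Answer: -9255/203 ≈ -45.591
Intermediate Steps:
Y(l) = (-1 + 3*l/4)*(10 + l) (Y(l) = (l + (4 + l)/(-4))*(10 + l) = (l + (4 + l)*(-¼))*(10 + l) = (l + (-1 - l/4))*(10 + l) = (-1 + 3*l/4)*(10 + l))
-90/Y(11) - 45 = -90/(-10 + (¾)*11² + (13/2)*11) - 45 = -90/(-10 + (¾)*121 + 143/2) - 45 = -90/(-10 + 363/4 + 143/2) - 45 = -90/609/4 - 45 = -90*4/609 - 45 = -120/203 - 45 = -9255/203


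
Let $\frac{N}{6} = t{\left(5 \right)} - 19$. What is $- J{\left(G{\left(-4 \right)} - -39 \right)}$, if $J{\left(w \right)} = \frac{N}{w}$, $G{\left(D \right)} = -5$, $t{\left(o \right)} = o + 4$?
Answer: $\frac{30}{17} \approx 1.7647$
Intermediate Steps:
$t{\left(o \right)} = 4 + o$
$N = -60$ ($N = 6 \left(\left(4 + 5\right) - 19\right) = 6 \left(9 - 19\right) = 6 \left(-10\right) = -60$)
$J{\left(w \right)} = - \frac{60}{w}$
$- J{\left(G{\left(-4 \right)} - -39 \right)} = - \frac{-60}{-5 - -39} = - \frac{-60}{-5 + 39} = - \frac{-60}{34} = \left(-1\right) \left(- \frac{30}{17}\right) = \frac{30}{17}$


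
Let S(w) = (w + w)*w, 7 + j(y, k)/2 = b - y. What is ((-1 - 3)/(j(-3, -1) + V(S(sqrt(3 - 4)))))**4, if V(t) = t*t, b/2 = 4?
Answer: 1/81 ≈ 0.012346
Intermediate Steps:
b = 8 (b = 2*4 = 8)
j(y, k) = 2 - 2*y (j(y, k) = -14 + 2*(8 - y) = -14 + (16 - 2*y) = 2 - 2*y)
S(w) = 2*w**2 (S(w) = (2*w)*w = 2*w**2)
V(t) = t**2
((-1 - 3)/(j(-3, -1) + V(S(sqrt(3 - 4)))))**4 = ((-1 - 3)/((2 - 2*(-3)) + (2*(sqrt(3 - 4))**2)**2))**4 = (-4/((2 + 6) + (2*(sqrt(-1))**2)**2))**4 = (-4/(8 + (2*I**2)**2))**4 = (-4/(8 + (2*(-1))**2))**4 = (-4/(8 + (-2)**2))**4 = (-4/(8 + 4))**4 = (-4/12)**4 = (-4*1/12)**4 = (-1/3)**4 = 1/81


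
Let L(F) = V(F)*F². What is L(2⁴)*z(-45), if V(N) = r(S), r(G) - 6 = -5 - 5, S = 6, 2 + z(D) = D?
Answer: 48128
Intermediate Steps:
z(D) = -2 + D
r(G) = -4 (r(G) = 6 + (-5 - 5) = 6 - 10 = -4)
V(N) = -4
L(F) = -4*F²
L(2⁴)*z(-45) = (-4*(2⁴)²)*(-2 - 45) = -4*16²*(-47) = -4*256*(-47) = -1024*(-47) = 48128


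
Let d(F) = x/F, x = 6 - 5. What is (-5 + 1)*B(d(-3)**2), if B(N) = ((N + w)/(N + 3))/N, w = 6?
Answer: -495/7 ≈ -70.714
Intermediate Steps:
x = 1
d(F) = 1/F
B(N) = (6 + N)/(N*(3 + N)) (B(N) = ((N + 6)/(N + 3))/N = ((6 + N)/(3 + N))/N = (6 + N)/(N*(3 + N)))
(-5 + 1)*B(d(-3)**2) = (-5 + 1)*((6 + (1/(-3))**2)/(((1/(-3))**2)*(3 + (1/(-3))**2))) = -4*(6 + (-1/3)**2)/(((-1/3)**2)*(3 + (-1/3)**2)) = -4*(6 + 1/9)/(1/9*(3 + 1/9)) = -36*55/(28/9*9) = -36*9*55/(28*9) = -4*495/28 = -495/7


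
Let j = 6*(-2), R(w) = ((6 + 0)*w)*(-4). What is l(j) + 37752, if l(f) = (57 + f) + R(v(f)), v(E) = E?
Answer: 38085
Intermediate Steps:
R(w) = -24*w (R(w) = (6*w)*(-4) = -24*w)
j = -12
l(f) = 57 - 23*f (l(f) = (57 + f) - 24*f = 57 - 23*f)
l(j) + 37752 = (57 - 23*(-12)) + 37752 = (57 + 276) + 37752 = 333 + 37752 = 38085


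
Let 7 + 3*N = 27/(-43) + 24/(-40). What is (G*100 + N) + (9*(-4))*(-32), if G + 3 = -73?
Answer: -4160729/645 ≈ -6450.7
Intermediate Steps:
G = -76 (G = -3 - 73 = -76)
N = -1769/645 (N = -7/3 + (27/(-43) + 24/(-40))/3 = -7/3 + (27*(-1/43) + 24*(-1/40))/3 = -7/3 + (-27/43 - 3/5)/3 = -7/3 + (1/3)*(-264/215) = -7/3 - 88/215 = -1769/645 ≈ -2.7426)
(G*100 + N) + (9*(-4))*(-32) = (-76*100 - 1769/645) + (9*(-4))*(-32) = (-7600 - 1769/645) - 36*(-32) = -4903769/645 + 1152 = -4160729/645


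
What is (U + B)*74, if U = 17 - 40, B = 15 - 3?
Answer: -814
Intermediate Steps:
B = 12
U = -23
(U + B)*74 = (-23 + 12)*74 = -11*74 = -814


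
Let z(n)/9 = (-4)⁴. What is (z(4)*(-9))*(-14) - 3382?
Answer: 286922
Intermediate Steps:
z(n) = 2304 (z(n) = 9*(-4)⁴ = 9*256 = 2304)
(z(4)*(-9))*(-14) - 3382 = (2304*(-9))*(-14) - 3382 = -20736*(-14) - 3382 = 290304 - 3382 = 286922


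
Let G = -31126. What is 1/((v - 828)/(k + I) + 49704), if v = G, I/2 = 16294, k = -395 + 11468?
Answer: 43661/2170094390 ≈ 2.0119e-5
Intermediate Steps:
k = 11073
I = 32588 (I = 2*16294 = 32588)
v = -31126
1/((v - 828)/(k + I) + 49704) = 1/((-31126 - 828)/(11073 + 32588) + 49704) = 1/(-31954/43661 + 49704) = 1/(2170094390/43661) = 43661/2170094390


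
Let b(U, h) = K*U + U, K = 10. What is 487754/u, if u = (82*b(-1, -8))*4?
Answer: -243877/1804 ≈ -135.19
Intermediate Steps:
b(U, h) = 11*U (b(U, h) = 10*U + U = 11*U)
u = -3608 (u = (82*(11*(-1)))*4 = (82*(-11))*4 = -902*4 = -3608)
487754/u = 487754/(-3608) = 487754*(-1/3608) = -243877/1804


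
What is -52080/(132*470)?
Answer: -434/517 ≈ -0.83946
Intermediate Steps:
-52080/(132*470) = -52080/62040 = -52080*1/62040 = -434/517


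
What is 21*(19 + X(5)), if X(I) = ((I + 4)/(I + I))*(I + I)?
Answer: 588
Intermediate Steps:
X(I) = 4 + I (X(I) = ((4 + I)/((2*I)))*(2*I) = ((4 + I)*(1/(2*I)))*(2*I) = ((4 + I)/(2*I))*(2*I) = 4 + I)
21*(19 + X(5)) = 21*(19 + (4 + 5)) = 21*(19 + 9) = 21*28 = 588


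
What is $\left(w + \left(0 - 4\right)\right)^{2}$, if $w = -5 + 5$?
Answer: $16$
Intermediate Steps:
$w = 0$
$\left(w + \left(0 - 4\right)\right)^{2} = \left(0 + \left(0 - 4\right)\right)^{2} = \left(0 - 4\right)^{2} = \left(-4\right)^{2} = 16$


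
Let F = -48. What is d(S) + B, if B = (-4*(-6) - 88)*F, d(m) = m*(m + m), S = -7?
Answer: 3170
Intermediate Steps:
d(m) = 2*m**2 (d(m) = m*(2*m) = 2*m**2)
B = 3072 (B = (-4*(-6) - 88)*(-48) = (24 - 88)*(-48) = -64*(-48) = 3072)
d(S) + B = 2*(-7)**2 + 3072 = 2*49 + 3072 = 98 + 3072 = 3170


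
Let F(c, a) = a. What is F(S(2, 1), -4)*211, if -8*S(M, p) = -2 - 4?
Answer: -844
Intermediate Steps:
S(M, p) = 3/4 (S(M, p) = -(-2 - 4)/8 = -1/8*(-6) = 3/4)
F(S(2, 1), -4)*211 = -4*211 = -844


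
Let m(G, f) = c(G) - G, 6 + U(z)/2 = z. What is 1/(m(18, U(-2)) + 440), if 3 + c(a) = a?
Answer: 1/437 ≈ 0.0022883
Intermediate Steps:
U(z) = -12 + 2*z
c(a) = -3 + a
m(G, f) = -3 (m(G, f) = (-3 + G) - G = -3)
1/(m(18, U(-2)) + 440) = 1/(-3 + 440) = 1/437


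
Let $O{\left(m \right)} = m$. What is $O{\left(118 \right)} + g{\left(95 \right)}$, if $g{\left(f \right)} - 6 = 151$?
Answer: $275$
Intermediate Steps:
$g{\left(f \right)} = 157$ ($g{\left(f \right)} = 6 + 151 = 157$)
$O{\left(118 \right)} + g{\left(95 \right)} = 118 + 157 = 275$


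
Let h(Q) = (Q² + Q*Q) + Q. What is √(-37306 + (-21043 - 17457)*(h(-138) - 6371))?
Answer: I*√1215828806 ≈ 34869.0*I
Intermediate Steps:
h(Q) = Q + 2*Q² (h(Q) = (Q² + Q²) + Q = 2*Q² + Q = Q + 2*Q²)
√(-37306 + (-21043 - 17457)*(h(-138) - 6371)) = √(-37306 + (-21043 - 17457)*(-138*(1 + 2*(-138)) - 6371)) = √(-37306 - 38500*(-138*(1 - 276) - 6371)) = √(-37306 - 38500*(-138*(-275) - 6371)) = √(-37306 - 38500*(37950 - 6371)) = √(-37306 - 38500*31579) = √(-37306 - 1215791500) = √(-1215828806) = I*√1215828806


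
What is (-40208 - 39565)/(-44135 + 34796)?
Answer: 26591/3113 ≈ 8.5419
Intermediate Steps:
(-40208 - 39565)/(-44135 + 34796) = -79773/(-9339) = -79773*(-1/9339) = 26591/3113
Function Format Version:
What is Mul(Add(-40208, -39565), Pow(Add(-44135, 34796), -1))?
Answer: Rational(26591, 3113) ≈ 8.5419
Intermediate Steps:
Mul(Add(-40208, -39565), Pow(Add(-44135, 34796), -1)) = Mul(-79773, Pow(-9339, -1)) = Mul(-79773, Rational(-1, 9339)) = Rational(26591, 3113)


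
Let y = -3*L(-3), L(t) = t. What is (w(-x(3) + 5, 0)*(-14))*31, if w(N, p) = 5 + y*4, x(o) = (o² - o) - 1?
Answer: -17794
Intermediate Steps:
x(o) = -1 + o² - o
y = 9 (y = -3*(-3) = 9)
w(N, p) = 41 (w(N, p) = 5 + 9*4 = 5 + 36 = 41)
(w(-x(3) + 5, 0)*(-14))*31 = (41*(-14))*31 = -574*31 = -17794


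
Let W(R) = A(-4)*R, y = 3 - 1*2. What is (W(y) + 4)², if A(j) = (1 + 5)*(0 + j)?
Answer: 400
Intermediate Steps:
y = 1 (y = 3 - 2 = 1)
A(j) = 6*j
W(R) = -24*R (W(R) = (6*(-4))*R = -24*R)
(W(y) + 4)² = (-24*1 + 4)² = (-24 + 4)² = (-20)² = 400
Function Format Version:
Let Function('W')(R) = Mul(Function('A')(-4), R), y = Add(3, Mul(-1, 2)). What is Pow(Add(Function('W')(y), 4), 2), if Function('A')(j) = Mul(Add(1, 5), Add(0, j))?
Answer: 400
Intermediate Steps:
y = 1 (y = Add(3, -2) = 1)
Function('A')(j) = Mul(6, j)
Function('W')(R) = Mul(-24, R) (Function('W')(R) = Mul(Mul(6, -4), R) = Mul(-24, R))
Pow(Add(Function('W')(y), 4), 2) = Pow(Add(Mul(-24, 1), 4), 2) = Pow(Add(-24, 4), 2) = Pow(-20, 2) = 400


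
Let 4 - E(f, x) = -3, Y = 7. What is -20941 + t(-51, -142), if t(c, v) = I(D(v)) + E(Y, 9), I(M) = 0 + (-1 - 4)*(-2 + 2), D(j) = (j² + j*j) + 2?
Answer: -20934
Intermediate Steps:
D(j) = 2 + 2*j² (D(j) = (j² + j²) + 2 = 2*j² + 2 = 2 + 2*j²)
E(f, x) = 7 (E(f, x) = 4 - 1*(-3) = 4 + 3 = 7)
I(M) = 0 (I(M) = 0 - 5*0 = 0 + 0 = 0)
t(c, v) = 7 (t(c, v) = 0 + 7 = 7)
-20941 + t(-51, -142) = -20941 + 7 = -20934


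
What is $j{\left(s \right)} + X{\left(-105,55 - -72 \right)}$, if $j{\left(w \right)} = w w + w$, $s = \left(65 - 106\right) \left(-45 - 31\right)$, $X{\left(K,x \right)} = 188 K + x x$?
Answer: $9708961$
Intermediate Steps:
$X{\left(K,x \right)} = x^{2} + 188 K$ ($X{\left(K,x \right)} = 188 K + x^{2} = x^{2} + 188 K$)
$s = 3116$ ($s = \left(-41\right) \left(-76\right) = 3116$)
$j{\left(w \right)} = w + w^{2}$ ($j{\left(w \right)} = w^{2} + w = w + w^{2}$)
$j{\left(s \right)} + X{\left(-105,55 - -72 \right)} = 3116 \left(1 + 3116\right) + \left(\left(55 - -72\right)^{2} + 188 \left(-105\right)\right) = 3116 \cdot 3117 - \left(19740 - \left(55 + 72\right)^{2}\right) = 9712572 - \left(19740 - 127^{2}\right) = 9712572 + \left(16129 - 19740\right) = 9712572 - 3611 = 9708961$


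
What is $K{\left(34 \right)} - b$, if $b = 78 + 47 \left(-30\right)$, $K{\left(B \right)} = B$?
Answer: $1366$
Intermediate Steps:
$b = -1332$ ($b = 78 - 1410 = -1332$)
$K{\left(34 \right)} - b = 34 - -1332 = 34 + 1332 = 1366$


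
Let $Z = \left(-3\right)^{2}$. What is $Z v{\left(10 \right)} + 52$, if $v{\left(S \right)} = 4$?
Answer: $88$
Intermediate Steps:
$Z = 9$
$Z v{\left(10 \right)} + 52 = 9 \cdot 4 + 52 = 36 + 52 = 88$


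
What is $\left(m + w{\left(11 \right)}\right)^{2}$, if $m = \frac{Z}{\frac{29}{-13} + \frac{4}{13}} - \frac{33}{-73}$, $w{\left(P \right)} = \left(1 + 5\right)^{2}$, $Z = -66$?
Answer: $\frac{16682047281}{3330625} \approx 5008.7$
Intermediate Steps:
$w{\left(P \right)} = 36$ ($w{\left(P \right)} = 6^{2} = 36$)
$m = \frac{63459}{1825}$ ($m = - \frac{66}{\frac{29}{-13} + \frac{4}{13}} - \frac{33}{-73} = - \frac{66}{29 \left(- \frac{1}{13}\right) + 4 \cdot \frac{1}{13}} - - \frac{33}{73} = - \frac{66}{- \frac{29}{13} + \frac{4}{13}} + \frac{33}{73} = - \frac{66}{- \frac{25}{13}} + \frac{33}{73} = \left(-66\right) \left(- \frac{13}{25}\right) + \frac{33}{73} = \frac{858}{25} + \frac{33}{73} = \frac{63459}{1825} \approx 34.772$)
$\left(m + w{\left(11 \right)}\right)^{2} = \left(\frac{63459}{1825} + 36\right)^{2} = \left(\frac{129159}{1825}\right)^{2} = \frac{16682047281}{3330625}$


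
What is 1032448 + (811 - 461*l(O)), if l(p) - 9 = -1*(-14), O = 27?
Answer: 1022656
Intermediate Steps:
l(p) = 23 (l(p) = 9 - 1*(-14) = 9 + 14 = 23)
1032448 + (811 - 461*l(O)) = 1032448 + (811 - 461*23) = 1032448 + (811 - 10603) = 1032448 - 9792 = 1022656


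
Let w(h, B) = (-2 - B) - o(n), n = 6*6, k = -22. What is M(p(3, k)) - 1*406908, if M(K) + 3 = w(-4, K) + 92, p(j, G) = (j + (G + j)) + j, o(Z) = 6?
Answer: -406814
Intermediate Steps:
n = 36
w(h, B) = -8 - B (w(h, B) = (-2 - B) - 1*6 = (-2 - B) - 6 = -8 - B)
p(j, G) = G + 3*j (p(j, G) = (G + 2*j) + j = G + 3*j)
M(K) = 81 - K (M(K) = -3 + ((-8 - K) + 92) = -3 + (84 - K) = 81 - K)
M(p(3, k)) - 1*406908 = (81 - (-22 + 3*3)) - 1*406908 = (81 - (-22 + 9)) - 406908 = (81 - 1*(-13)) - 406908 = (81 + 13) - 406908 = 94 - 406908 = -406814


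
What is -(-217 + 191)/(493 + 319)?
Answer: 13/406 ≈ 0.032020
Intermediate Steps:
-(-217 + 191)/(493 + 319) = -(-26)/812 = -1*(-13/406) = 13/406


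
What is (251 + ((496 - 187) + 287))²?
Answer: 717409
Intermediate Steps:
(251 + ((496 - 187) + 287))² = (251 + (309 + 287))² = (251 + 596)² = 847² = 717409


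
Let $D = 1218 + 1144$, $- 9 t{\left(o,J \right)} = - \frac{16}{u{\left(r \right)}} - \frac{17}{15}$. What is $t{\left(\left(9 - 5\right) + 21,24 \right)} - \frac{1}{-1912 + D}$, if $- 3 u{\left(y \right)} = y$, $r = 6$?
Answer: $- \frac{1033}{1350} \approx -0.76519$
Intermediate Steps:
$u{\left(y \right)} = - \frac{y}{3}$
$t{\left(o,J \right)} = - \frac{103}{135}$ ($t{\left(o,J \right)} = - \frac{- \frac{16}{\left(- \frac{1}{3}\right) 6} - \frac{17}{15}}{9} = - \frac{- \frac{16}{-2} - \frac{17}{15}}{9} = - \frac{\left(-16\right) \left(- \frac{1}{2}\right) - \frac{17}{15}}{9} = - \frac{8 - \frac{17}{15}}{9} = \left(- \frac{1}{9}\right) \frac{103}{15} = - \frac{103}{135}$)
$D = 2362$
$t{\left(\left(9 - 5\right) + 21,24 \right)} - \frac{1}{-1912 + D} = - \frac{103}{135} - \frac{1}{-1912 + 2362} = - \frac{103}{135} - \frac{1}{450} = - \frac{1033}{1350}$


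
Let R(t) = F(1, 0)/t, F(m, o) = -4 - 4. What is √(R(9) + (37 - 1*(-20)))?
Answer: √505/3 ≈ 7.4907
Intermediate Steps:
F(m, o) = -8
R(t) = -8/t
√(R(9) + (37 - 1*(-20))) = √(-8/9 + (37 - 1*(-20))) = √(-8*⅑ + (37 + 20)) = √(-8/9 + 57) = √(505/9) = √505/3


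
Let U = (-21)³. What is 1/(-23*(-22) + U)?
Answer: -1/8755 ≈ -0.00011422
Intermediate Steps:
U = -9261
1/(-23*(-22) + U) = 1/(-23*(-22) - 9261) = 1/(506 - 9261) = 1/(-8755) = -1/8755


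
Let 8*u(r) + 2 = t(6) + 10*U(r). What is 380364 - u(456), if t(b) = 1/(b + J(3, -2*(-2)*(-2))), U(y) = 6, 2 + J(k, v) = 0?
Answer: 12171415/32 ≈ 3.8036e+5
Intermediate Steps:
J(k, v) = -2 (J(k, v) = -2 + 0 = -2)
t(b) = 1/(-2 + b) (t(b) = 1/(b - 2) = 1/(-2 + b))
u(r) = 233/32 (u(r) = -¼ + (1/(-2 + 6) + 10*6)/8 = -¼ + (1/4 + 60)/8 = -¼ + (¼ + 60)/8 = -¼ + (⅛)*(241/4) = -¼ + 241/32 = 233/32)
380364 - u(456) = 380364 - 1*233/32 = 380364 - 233/32 = 12171415/32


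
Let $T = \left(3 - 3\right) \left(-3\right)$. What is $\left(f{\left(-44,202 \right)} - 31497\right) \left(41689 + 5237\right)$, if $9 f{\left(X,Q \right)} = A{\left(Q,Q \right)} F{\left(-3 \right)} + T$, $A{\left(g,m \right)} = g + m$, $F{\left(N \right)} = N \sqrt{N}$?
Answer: $-1478028222 - 6319368 i \sqrt{3} \approx -1.478 \cdot 10^{9} - 1.0945 \cdot 10^{7} i$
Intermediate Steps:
$F{\left(N \right)} = N^{\frac{3}{2}}$
$T = 0$ ($T = 0 \left(-3\right) = 0$)
$f{\left(X,Q \right)} = - \frac{2 i Q \sqrt{3}}{3}$ ($f{\left(X,Q \right)} = \frac{\left(Q + Q\right) \left(-3\right)^{\frac{3}{2}} + 0}{9} = \frac{2 Q \left(- 3 i \sqrt{3}\right) + 0}{9} = \frac{- 6 i Q \sqrt{3} + 0}{9} = \frac{\left(-6\right) i Q \sqrt{3}}{9} = - \frac{2 i Q \sqrt{3}}{3}$)
$\left(f{\left(-44,202 \right)} - 31497\right) \left(41689 + 5237\right) = \left(\left(- \frac{2}{3}\right) i 202 \sqrt{3} - 31497\right) \left(41689 + 5237\right) = \left(- \frac{404 i \sqrt{3}}{3} - 31497\right) 46926 = \left(-31497 - \frac{404 i \sqrt{3}}{3}\right) 46926 = -1478028222 - 6319368 i \sqrt{3}$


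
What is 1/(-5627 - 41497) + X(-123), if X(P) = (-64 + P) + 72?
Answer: -5419261/47124 ≈ -115.00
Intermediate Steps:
X(P) = 8 + P
1/(-5627 - 41497) + X(-123) = 1/(-5627 - 41497) + (8 - 123) = 1/(-47124) - 115 = -1/47124 - 115 = -5419261/47124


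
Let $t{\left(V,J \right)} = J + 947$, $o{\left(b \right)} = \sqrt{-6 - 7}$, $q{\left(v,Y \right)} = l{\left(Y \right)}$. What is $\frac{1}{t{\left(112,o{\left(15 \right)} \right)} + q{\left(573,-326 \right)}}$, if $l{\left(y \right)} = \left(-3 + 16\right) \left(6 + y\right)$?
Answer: $- \frac{3213}{10323382} - \frac{i \sqrt{13}}{10323382} \approx -0.00031124 - 3.4926 \cdot 10^{-7} i$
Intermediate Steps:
$l{\left(y \right)} = 78 + 13 y$ ($l{\left(y \right)} = 13 \left(6 + y\right) = 78 + 13 y$)
$q{\left(v,Y \right)} = 78 + 13 Y$
$o{\left(b \right)} = i \sqrt{13}$ ($o{\left(b \right)} = \sqrt{-13} = i \sqrt{13}$)
$t{\left(V,J \right)} = 947 + J$
$\frac{1}{t{\left(112,o{\left(15 \right)} \right)} + q{\left(573,-326 \right)}} = \frac{1}{\left(947 + i \sqrt{13}\right) + \left(78 + 13 \left(-326\right)\right)} = \frac{1}{\left(947 + i \sqrt{13}\right) + \left(78 - 4238\right)} = \frac{1}{\left(947 + i \sqrt{13}\right) - 4160} = \frac{1}{-3213 + i \sqrt{13}}$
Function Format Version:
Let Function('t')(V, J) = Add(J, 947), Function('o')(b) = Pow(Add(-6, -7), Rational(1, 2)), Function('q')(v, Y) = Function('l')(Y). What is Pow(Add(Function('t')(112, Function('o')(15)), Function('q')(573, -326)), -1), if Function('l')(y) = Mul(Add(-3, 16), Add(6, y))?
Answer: Add(Rational(-3213, 10323382), Mul(Rational(-1, 10323382), I, Pow(13, Rational(1, 2)))) ≈ Add(-0.00031124, Mul(-3.4926e-7, I))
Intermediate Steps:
Function('l')(y) = Add(78, Mul(13, y)) (Function('l')(y) = Mul(13, Add(6, y)) = Add(78, Mul(13, y)))
Function('q')(v, Y) = Add(78, Mul(13, Y))
Function('o')(b) = Mul(I, Pow(13, Rational(1, 2))) (Function('o')(b) = Pow(-13, Rational(1, 2)) = Mul(I, Pow(13, Rational(1, 2))))
Function('t')(V, J) = Add(947, J)
Pow(Add(Function('t')(112, Function('o')(15)), Function('q')(573, -326)), -1) = Pow(Add(Add(947, Mul(I, Pow(13, Rational(1, 2)))), Add(78, Mul(13, -326))), -1) = Pow(Add(Add(947, Mul(I, Pow(13, Rational(1, 2)))), Add(78, -4238)), -1) = Pow(Add(Add(947, Mul(I, Pow(13, Rational(1, 2)))), -4160), -1) = Pow(Add(-3213, Mul(I, Pow(13, Rational(1, 2)))), -1)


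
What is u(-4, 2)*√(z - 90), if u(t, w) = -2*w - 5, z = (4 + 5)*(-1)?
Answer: -27*I*√11 ≈ -89.549*I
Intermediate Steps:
z = -9 (z = 9*(-1) = -9)
u(t, w) = -5 - 2*w
u(-4, 2)*√(z - 90) = (-5 - 2*2)*√(-9 - 90) = (-5 - 4)*√(-99) = -27*I*√11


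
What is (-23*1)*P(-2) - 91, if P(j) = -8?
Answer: 93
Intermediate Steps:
(-23*1)*P(-2) - 91 = -23*1*(-8) - 91 = -23*(-8) - 91 = 184 - 91 = 93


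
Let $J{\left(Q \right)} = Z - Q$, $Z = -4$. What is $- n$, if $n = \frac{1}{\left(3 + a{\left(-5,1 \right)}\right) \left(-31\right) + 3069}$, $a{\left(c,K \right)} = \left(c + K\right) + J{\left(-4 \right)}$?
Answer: $- \frac{1}{3100} \approx -0.00032258$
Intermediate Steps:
$J{\left(Q \right)} = -4 - Q$
$a{\left(c,K \right)} = K + c$ ($a{\left(c,K \right)} = \left(c + K\right) - 0 = \left(K + c\right) + \left(-4 + 4\right) = \left(K + c\right) + 0 = K + c$)
$n = \frac{1}{3100}$ ($n = \frac{1}{\left(3 + \left(1 - 5\right)\right) \left(-31\right) + 3069} = \frac{1}{\left(3 - 4\right) \left(-31\right) + 3069} = \frac{1}{\left(-1\right) \left(-31\right) + 3069} = \frac{1}{31 + 3069} = \frac{1}{3100} \approx 0.00032258$)
$- n = \left(-1\right) \frac{1}{3100} = - \frac{1}{3100}$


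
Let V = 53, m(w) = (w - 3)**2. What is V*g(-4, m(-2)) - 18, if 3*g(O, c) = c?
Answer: 1271/3 ≈ 423.67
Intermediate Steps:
m(w) = (-3 + w)**2
g(O, c) = c/3
V*g(-4, m(-2)) - 18 = 53*((-3 - 2)**2/3) - 18 = 53*((1/3)*(-5)**2) - 18 = 53*((1/3)*25) - 18 = 53*(25/3) - 18 = 1325/3 - 18 = 1271/3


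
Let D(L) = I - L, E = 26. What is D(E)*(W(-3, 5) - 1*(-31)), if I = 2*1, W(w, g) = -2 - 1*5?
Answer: -576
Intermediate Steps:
W(w, g) = -7 (W(w, g) = -2 - 5 = -7)
I = 2
D(L) = 2 - L
D(E)*(W(-3, 5) - 1*(-31)) = (2 - 1*26)*(-7 - 1*(-31)) = (2 - 26)*(-7 + 31) = -24*24 = -576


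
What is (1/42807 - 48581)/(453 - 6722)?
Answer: 2079606866/268357083 ≈ 7.7494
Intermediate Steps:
(1/42807 - 48581)/(453 - 6722) = (1/42807 - 48581)/(-6269) = -2079606866/42807*(-1/6269) = 2079606866/268357083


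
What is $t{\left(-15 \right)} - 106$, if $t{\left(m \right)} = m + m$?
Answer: $-136$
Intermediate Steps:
$t{\left(m \right)} = 2 m$
$t{\left(-15 \right)} - 106 = 2 \left(-15\right) - 106 = -30 - 106 = -136$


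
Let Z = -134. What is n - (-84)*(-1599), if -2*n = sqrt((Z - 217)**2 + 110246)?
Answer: -134316 - sqrt(233447)/2 ≈ -1.3456e+5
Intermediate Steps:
n = -sqrt(233447)/2 (n = -sqrt((-134 - 217)**2 + 110246)/2 = -sqrt((-351)**2 + 110246)/2 = -sqrt(123201 + 110246)/2 = -sqrt(233447)/2 ≈ -241.58)
n - (-84)*(-1599) = -sqrt(233447)/2 - (-84)*(-1599) = -sqrt(233447)/2 - 1*134316 = -sqrt(233447)/2 - 134316 = -134316 - sqrt(233447)/2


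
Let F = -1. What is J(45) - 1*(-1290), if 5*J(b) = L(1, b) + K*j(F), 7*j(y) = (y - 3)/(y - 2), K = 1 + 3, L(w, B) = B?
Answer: 136411/105 ≈ 1299.2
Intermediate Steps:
K = 4
j(y) = (-3 + y)/(7*(-2 + y)) (j(y) = ((y - 3)/(y - 2))/7 = ((-3 + y)/(-2 + y))/7 = (-3 + y)/(7*(-2 + y)))
J(b) = 16/105 + b/5 (J(b) = (b + 4*((-3 - 1)/(7*(-2 - 1))))/5 = (b + 4*((1/7)*(-4)/(-3)))/5 = (b + 4*((1/7)*(-1/3)*(-4)))/5 = (b + 4*(4/21))/5 = (b + 16/21)/5 = (16/21 + b)/5 = 16/105 + b/5)
J(45) - 1*(-1290) = (16/105 + (1/5)*45) - 1*(-1290) = (16/105 + 9) + 1290 = 961/105 + 1290 = 136411/105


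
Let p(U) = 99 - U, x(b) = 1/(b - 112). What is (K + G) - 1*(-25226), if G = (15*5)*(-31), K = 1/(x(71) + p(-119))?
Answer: 204666278/8937 ≈ 22901.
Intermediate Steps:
x(b) = 1/(-112 + b)
K = 41/8937 (K = 1/(1/(-112 + 71) + (99 - 1*(-119))) = 1/(1/(-41) + (99 + 119)) = 1/(-1/41 + 218) = 1/(8937/41) = 41/8937 ≈ 0.0045877)
G = -2325 (G = 75*(-31) = -2325)
(K + G) - 1*(-25226) = (41/8937 - 2325) - 1*(-25226) = -20778484/8937 + 25226 = 204666278/8937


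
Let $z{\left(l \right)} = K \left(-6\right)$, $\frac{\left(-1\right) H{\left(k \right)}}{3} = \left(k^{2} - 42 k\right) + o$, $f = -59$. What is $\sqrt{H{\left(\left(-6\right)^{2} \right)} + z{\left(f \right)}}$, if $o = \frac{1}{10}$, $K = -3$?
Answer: $\frac{\sqrt{66570}}{10} \approx 25.801$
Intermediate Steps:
$o = \frac{1}{10} \approx 0.1$
$H{\left(k \right)} = - \frac{3}{10} - 3 k^{2} + 126 k$ ($H{\left(k \right)} = - 3 \left(\left(k^{2} - 42 k\right) + \frac{1}{10}\right) = - 3 \left(\frac{1}{10} + k^{2} - 42 k\right) = - \frac{3}{10} - 3 k^{2} + 126 k$)
$z{\left(l \right)} = 18$ ($z{\left(l \right)} = \left(-3\right) \left(-6\right) = 18$)
$\sqrt{H{\left(\left(-6\right)^{2} \right)} + z{\left(f \right)}} = \sqrt{\left(- \frac{3}{10} - 3 \left(\left(-6\right)^{2}\right)^{2} + 126 \left(-6\right)^{2}\right) + 18} = \sqrt{\left(- \frac{3}{10} - 3 \cdot 36^{2} + 126 \cdot 36\right) + 18} = \sqrt{\left(- \frac{3}{10} - 3888 + 4536\right) + 18} = \sqrt{\frac{6477}{10} + 18} = \sqrt{\frac{6657}{10}} = \frac{\sqrt{66570}}{10}$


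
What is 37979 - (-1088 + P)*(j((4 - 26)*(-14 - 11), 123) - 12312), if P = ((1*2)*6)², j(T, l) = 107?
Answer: -11483541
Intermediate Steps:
P = 144 (P = (2*6)² = 12² = 144)
37979 - (-1088 + P)*(j((4 - 26)*(-14 - 11), 123) - 12312) = 37979 - (-1088 + 144)*(107 - 12312) = 37979 - (-944)*(-12205) = 37979 - 1*11521520 = 37979 - 11521520 = -11483541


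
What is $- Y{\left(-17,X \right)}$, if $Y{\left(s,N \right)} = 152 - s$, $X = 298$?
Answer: $-169$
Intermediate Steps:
$- Y{\left(-17,X \right)} = - (152 - -17) = - (152 + 17) = \left(-1\right) 169 = -169$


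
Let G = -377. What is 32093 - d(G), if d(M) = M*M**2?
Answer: 53614726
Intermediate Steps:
d(M) = M**3
32093 - d(G) = 32093 - 1*(-377)**3 = 32093 - 1*(-53582633) = 32093 + 53582633 = 53614726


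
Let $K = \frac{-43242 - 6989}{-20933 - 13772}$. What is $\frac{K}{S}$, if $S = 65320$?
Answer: $\frac{50231}{2266930600} \approx 2.2158 \cdot 10^{-5}$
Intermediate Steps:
$K = \frac{50231}{34705}$ ($K = - \frac{50231}{-34705} = \left(-50231\right) \left(- \frac{1}{34705}\right) = \frac{50231}{34705} \approx 1.4474$)
$\frac{K}{S} = \frac{50231}{34705 \cdot 65320} = \frac{50231}{34705} \cdot \frac{1}{65320} = \frac{50231}{2266930600}$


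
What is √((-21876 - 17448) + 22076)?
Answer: 28*I*√22 ≈ 131.33*I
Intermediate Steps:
√((-21876 - 17448) + 22076) = √(-39324 + 22076) = √(-17248) = 28*I*√22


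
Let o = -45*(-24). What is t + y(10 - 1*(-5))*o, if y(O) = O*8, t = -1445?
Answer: 128155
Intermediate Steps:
o = 1080
y(O) = 8*O
t + y(10 - 1*(-5))*o = -1445 + (8*(10 - 1*(-5)))*1080 = -1445 + (8*(10 + 5))*1080 = -1445 + (8*15)*1080 = -1445 + 120*1080 = -1445 + 129600 = 128155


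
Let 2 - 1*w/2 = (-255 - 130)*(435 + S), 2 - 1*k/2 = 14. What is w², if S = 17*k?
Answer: 432390436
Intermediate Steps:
k = -24 (k = 4 - 2*14 = 4 - 28 = -24)
S = -408 (S = 17*(-24) = -408)
w = 20794 (w = 4 - 2*(-255 - 130)*(435 - 408) = 4 - (-770)*27 = 4 - 2*(-10395) = 4 + 20790 = 20794)
w² = 20794² = 432390436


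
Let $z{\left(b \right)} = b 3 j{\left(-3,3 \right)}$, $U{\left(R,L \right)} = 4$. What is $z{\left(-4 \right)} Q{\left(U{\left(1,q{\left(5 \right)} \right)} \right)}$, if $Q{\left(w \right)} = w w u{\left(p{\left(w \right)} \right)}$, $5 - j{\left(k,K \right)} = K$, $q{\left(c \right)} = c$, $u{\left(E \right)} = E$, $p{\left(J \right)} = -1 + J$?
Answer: $-1152$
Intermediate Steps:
$j{\left(k,K \right)} = 5 - K$
$z{\left(b \right)} = 6 b$ ($z{\left(b \right)} = b 3 \left(5 - 3\right) = 3 b \left(5 - 3\right) = 3 b 2 = 6 b$)
$Q{\left(w \right)} = w^{2} \left(-1 + w\right)$ ($Q{\left(w \right)} = w w \left(-1 + w\right) = w^{2} \left(-1 + w\right)$)
$z{\left(-4 \right)} Q{\left(U{\left(1,q{\left(5 \right)} \right)} \right)} = 6 \left(-4\right) 4^{2} \left(-1 + 4\right) = - 24 \cdot 16 \cdot 3 = \left(-24\right) 48 = -1152$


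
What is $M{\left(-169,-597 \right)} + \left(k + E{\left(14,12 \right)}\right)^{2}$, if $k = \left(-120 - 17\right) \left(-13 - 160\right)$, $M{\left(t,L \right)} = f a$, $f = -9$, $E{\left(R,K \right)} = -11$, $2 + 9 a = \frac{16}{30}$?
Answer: $\frac{8418241522}{15} \approx 5.6122 \cdot 10^{8}$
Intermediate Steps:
$a = - \frac{22}{135}$ ($a = - \frac{2}{9} + \frac{16 \cdot \frac{1}{30}}{9} = - \frac{2}{9} + \frac{1}{9} \cdot \frac{8}{15} = - \frac{2}{9} + \frac{8}{135} = - \frac{22}{135} \approx -0.16296$)
$M{\left(t,L \right)} = \frac{22}{15}$ ($M{\left(t,L \right)} = \left(-9\right) \left(- \frac{22}{135}\right) = \frac{22}{15}$)
$k = 23701$ ($k = \left(-137\right) \left(-173\right) = 23701$)
$M{\left(-169,-597 \right)} + \left(k + E{\left(14,12 \right)}\right)^{2} = \frac{22}{15} + \left(23701 - 11\right)^{2} = \frac{22}{15} + 23690^{2} = \frac{22}{15} + 561216100 = \frac{8418241522}{15}$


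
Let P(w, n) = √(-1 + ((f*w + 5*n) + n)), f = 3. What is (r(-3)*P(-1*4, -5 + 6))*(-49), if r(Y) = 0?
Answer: 0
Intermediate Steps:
P(w, n) = √(-1 + 3*w + 6*n) (P(w, n) = √(-1 + ((3*w + 5*n) + n)) = √(-1 + (3*w + 6*n)) = √(-1 + 3*w + 6*n))
(r(-3)*P(-1*4, -5 + 6))*(-49) = (0*√(-1 + 3*(-1*4) + 6*(-5 + 6)))*(-49) = (0*√(-1 + 3*(-4) + 6*1))*(-49) = (0*√(-1 - 12 + 6))*(-49) = (0*√(-7))*(-49) = (0*(I*√7))*(-49) = 0*(-49) = 0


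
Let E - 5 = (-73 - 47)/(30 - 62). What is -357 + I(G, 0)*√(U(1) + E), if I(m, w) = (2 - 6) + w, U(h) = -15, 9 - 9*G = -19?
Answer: -357 - 10*I ≈ -357.0 - 10.0*I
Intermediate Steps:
G = 28/9 (G = 1 - ⅑*(-19) = 1 + 19/9 = 28/9 ≈ 3.1111)
E = 35/4 (E = 5 + (-73 - 47)/(30 - 62) = 5 - 120/(-32) = 5 - 120*(-1/32) = 5 + 15/4 = 35/4 ≈ 8.7500)
I(m, w) = -4 + w
-357 + I(G, 0)*√(U(1) + E) = -357 + (-4 + 0)*√(-15 + 35/4) = -357 - 10*I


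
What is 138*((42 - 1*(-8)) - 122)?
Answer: -9936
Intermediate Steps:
138*((42 - 1*(-8)) - 122) = 138*((42 + 8) - 122) = 138*(50 - 122) = 138*(-72) = -9936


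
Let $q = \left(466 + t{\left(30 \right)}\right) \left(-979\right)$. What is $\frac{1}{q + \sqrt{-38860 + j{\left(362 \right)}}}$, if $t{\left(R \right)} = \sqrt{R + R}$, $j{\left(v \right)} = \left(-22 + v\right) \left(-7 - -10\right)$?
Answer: $- \frac{1}{456214 + 1958 \sqrt{15} - 4 i \sqrt{2365}} \approx -2.1561 \cdot 10^{-6} - 9.0431 \cdot 10^{-10} i$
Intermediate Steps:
$j{\left(v \right)} = -66 + 3 v$ ($j{\left(v \right)} = \left(-22 + v\right) \left(-7 + 10\right) = \left(-22 + v\right) 3 = -66 + 3 v$)
$t{\left(R \right)} = \sqrt{2} \sqrt{R}$ ($t{\left(R \right)} = \sqrt{2 R} = \sqrt{2} \sqrt{R}$)
$q = -456214 - 1958 \sqrt{15}$ ($q = \left(466 + \sqrt{2} \sqrt{30}\right) \left(-979\right) = \left(466 + 2 \sqrt{15}\right) \left(-979\right) = -456214 - 1958 \sqrt{15} \approx -4.638 \cdot 10^{5}$)
$\frac{1}{q + \sqrt{-38860 + j{\left(362 \right)}}} = \frac{1}{\left(-456214 - 1958 \sqrt{15}\right) + \sqrt{-38860 + \left(-66 + 3 \cdot 362\right)}} = \frac{1}{\left(-456214 - 1958 \sqrt{15}\right) + \sqrt{-38860 + \left(-66 + 1086\right)}} = \frac{1}{\left(-456214 - 1958 \sqrt{15}\right) + \sqrt{-38860 + 1020}} = \frac{1}{\left(-456214 - 1958 \sqrt{15}\right) + \sqrt{-37840}} = \frac{1}{\left(-456214 - 1958 \sqrt{15}\right) + 4 i \sqrt{2365}} = \frac{1}{-456214 - 1958 \sqrt{15} + 4 i \sqrt{2365}}$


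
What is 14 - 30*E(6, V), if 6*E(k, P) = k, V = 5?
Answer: -16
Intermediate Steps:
E(k, P) = k/6
14 - 30*E(6, V) = 14 - 5*6 = 14 - 30*1 = 14 - 30 = -16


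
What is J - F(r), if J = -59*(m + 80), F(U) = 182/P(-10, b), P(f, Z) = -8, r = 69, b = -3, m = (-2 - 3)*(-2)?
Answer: -21149/4 ≈ -5287.3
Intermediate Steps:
m = 10 (m = -5*(-2) = 10)
F(U) = -91/4 (F(U) = 182/(-8) = 182*(-⅛) = -91/4)
J = -5310 (J = -59*(10 + 80) = -59*90 = -5310)
J - F(r) = -5310 - 1*(-91/4) = -5310 + 91/4 = -21149/4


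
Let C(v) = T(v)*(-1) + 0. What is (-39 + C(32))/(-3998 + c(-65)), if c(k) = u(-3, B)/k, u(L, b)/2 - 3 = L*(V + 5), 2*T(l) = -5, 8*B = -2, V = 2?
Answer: 4745/519668 ≈ 0.0091308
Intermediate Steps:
B = -¼ (B = (⅛)*(-2) = -¼ ≈ -0.25000)
T(l) = -5/2 (T(l) = (½)*(-5) = -5/2)
u(L, b) = 6 + 14*L (u(L, b) = 6 + 2*(L*(2 + 5)) = 6 + 2*(L*7) = 6 + 2*(7*L) = 6 + 14*L)
c(k) = -36/k (c(k) = (6 + 14*(-3))/k = (6 - 42)/k = -36/k)
C(v) = 5/2 (C(v) = -5/2*(-1) + 0 = 5/2 + 0 = 5/2)
(-39 + C(32))/(-3998 + c(-65)) = (-39 + 5/2)/(-3998 - 36/(-65)) = -73/(2*(-3998 - 36*(-1/65))) = -73/(2*(-3998 + 36/65)) = -73/(2*(-259834/65)) = -73/2*(-65/259834) = 4745/519668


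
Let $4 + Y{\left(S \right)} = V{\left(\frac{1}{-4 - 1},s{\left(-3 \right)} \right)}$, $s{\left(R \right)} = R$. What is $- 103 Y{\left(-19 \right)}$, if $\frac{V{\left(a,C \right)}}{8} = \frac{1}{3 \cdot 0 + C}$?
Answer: $\frac{2060}{3} \approx 686.67$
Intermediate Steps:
$V{\left(a,C \right)} = \frac{8}{C}$ ($V{\left(a,C \right)} = \frac{8}{3 \cdot 0 + C} = \frac{8}{0 + C} = \frac{8}{C}$)
$Y{\left(S \right)} = - \frac{20}{3}$ ($Y{\left(S \right)} = -4 + \frac{8}{-3} = -4 + 8 \left(- \frac{1}{3}\right) = -4 - \frac{8}{3} = - \frac{20}{3}$)
$- 103 Y{\left(-19 \right)} = \left(-103\right) \left(- \frac{20}{3}\right) = \frac{2060}{3}$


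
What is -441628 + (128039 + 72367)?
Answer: -241222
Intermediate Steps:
-441628 + (128039 + 72367) = -441628 + 200406 = -241222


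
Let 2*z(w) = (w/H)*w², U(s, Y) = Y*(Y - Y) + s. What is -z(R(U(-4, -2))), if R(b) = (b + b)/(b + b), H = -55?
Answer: 1/110 ≈ 0.0090909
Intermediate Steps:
U(s, Y) = s (U(s, Y) = Y*0 + s = 0 + s = s)
R(b) = 1 (R(b) = (2*b)/((2*b)) = (2*b)*(1/(2*b)) = 1)
z(w) = -w³/110 (z(w) = ((w/(-55))*w²)/2 = ((w*(-1/55))*w²)/2 = ((-w/55)*w²)/2 = (-w³/55)/2 = -w³/110)
-z(R(U(-4, -2))) = -(-1)*1³/110 = -(-1)/110 = -1*(-1/110) = 1/110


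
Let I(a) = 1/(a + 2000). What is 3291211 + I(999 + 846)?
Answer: 12654706296/3845 ≈ 3.2912e+6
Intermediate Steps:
I(a) = 1/(2000 + a)
3291211 + I(999 + 846) = 3291211 + 1/(2000 + (999 + 846)) = 3291211 + 1/(2000 + 1845) = 3291211 + 1/3845 = 12654706296/3845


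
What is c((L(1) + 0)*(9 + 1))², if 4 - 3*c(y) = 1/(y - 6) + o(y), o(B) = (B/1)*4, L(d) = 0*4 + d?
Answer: 21025/144 ≈ 146.01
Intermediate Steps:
L(d) = d (L(d) = 0 + d = d)
o(B) = 4*B (o(B) = (B*1)*4 = B*4 = 4*B)
c(y) = 4/3 - 4*y/3 - 1/(3*(-6 + y)) (c(y) = 4/3 - (1/(y - 6) + 4*y)/3 = 4/3 - (1/(-6 + y) + 4*y)/3 = 4/3 + (-4*y/3 - 1/(3*(-6 + y))) = 4/3 - 4*y/3 - 1/(3*(-6 + y)))
c((L(1) + 0)*(9 + 1))² = ((-25 - 4*(1 + 0)²*(9 + 1)² + 28*((1 + 0)*(9 + 1)))/(3*(-6 + (1 + 0)*(9 + 1))))² = ((-25 - 4*(1*10)² + 28*(1*10))/(3*(-6 + 1*10)))² = ((-25 - 4*10² + 28*10)/(3*(-6 + 10)))² = ((⅓)*(-25 - 4*100 + 280)/4)² = ((⅓)*(¼)*(-25 - 400 + 280))² = ((⅓)*(¼)*(-145))² = (-145/12)² = 21025/144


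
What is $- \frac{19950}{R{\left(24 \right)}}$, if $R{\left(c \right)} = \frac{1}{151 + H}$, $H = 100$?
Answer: $-5007450$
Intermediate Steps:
$R{\left(c \right)} = \frac{1}{251}$ ($R{\left(c \right)} = \frac{1}{151 + 100} = \frac{1}{251}$)
$- \frac{19950}{R{\left(24 \right)}} = - 19950 \frac{1}{\frac{1}{251}} = \left(-19950\right) 251 = -5007450$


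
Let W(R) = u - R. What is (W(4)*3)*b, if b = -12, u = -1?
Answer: 180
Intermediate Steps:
W(R) = -1 - R
(W(4)*3)*b = ((-1 - 1*4)*3)*(-12) = ((-1 - 4)*3)*(-12) = -5*3*(-12) = -15*(-12) = 180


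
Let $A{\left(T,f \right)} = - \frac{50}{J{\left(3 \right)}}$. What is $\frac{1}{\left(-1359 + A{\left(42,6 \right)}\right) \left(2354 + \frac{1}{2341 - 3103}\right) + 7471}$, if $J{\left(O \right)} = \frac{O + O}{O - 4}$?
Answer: $- \frac{1143}{3625592069} \approx -3.1526 \cdot 10^{-7}$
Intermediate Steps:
$J{\left(O \right)} = \frac{2 O}{-4 + O}$
$A{\left(T,f \right)} = \frac{25}{3}$ ($A{\left(T,f \right)} = - \frac{50}{2 \cdot 3 \frac{1}{-4 + 3}} = - \frac{50}{2 \cdot 3 \frac{1}{-1}} = - \frac{50}{2 \cdot 3 \left(-1\right)} = - \frac{50}{-6} = \left(-50\right) \left(- \frac{1}{6}\right) = \frac{25}{3}$)
$\frac{1}{\left(-1359 + A{\left(42,6 \right)}\right) \left(2354 + \frac{1}{2341 - 3103}\right) + 7471} = \frac{1}{\left(-1359 + \frac{25}{3}\right) \left(2354 + \frac{1}{2341 - 3103}\right) + 7471} = \frac{1}{- \frac{4052 \left(2354 + \frac{1}{-762}\right)}{3} + 7471} = \frac{1}{- \frac{4052 \left(2354 - \frac{1}{762}\right)}{3} + 7471} = \frac{1}{\left(- \frac{4052}{3}\right) \frac{1793747}{762} + 7471} = \frac{1}{- \frac{3634131422}{1143} + 7471} = \frac{1}{- \frac{3625592069}{1143}} = - \frac{1143}{3625592069}$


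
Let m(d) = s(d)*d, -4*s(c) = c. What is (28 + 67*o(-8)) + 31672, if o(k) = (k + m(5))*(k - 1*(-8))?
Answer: 31700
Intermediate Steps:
s(c) = -c/4
m(d) = -d²/4 (m(d) = (-d/4)*d = -d²/4)
o(k) = (8 + k)*(-25/4 + k) (o(k) = (k - ¼*5²)*(k - 1*(-8)) = (k - ¼*25)*(k + 8) = (k - 25/4)*(8 + k) = (-25/4 + k)*(8 + k) = (8 + k)*(-25/4 + k))
(28 + 67*o(-8)) + 31672 = (28 + 67*(-50 + (-8)² + (7/4)*(-8))) + 31672 = (28 + 67*(-50 + 64 - 14)) + 31672 = (28 + 67*0) + 31672 = (28 + 0) + 31672 = 28 + 31672 = 31700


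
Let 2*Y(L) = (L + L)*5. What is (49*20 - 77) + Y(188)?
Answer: 1843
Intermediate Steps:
Y(L) = 5*L (Y(L) = ((L + L)*5)/2 = ((2*L)*5)/2 = (10*L)/2 = 5*L)
(49*20 - 77) + Y(188) = (49*20 - 77) + 5*188 = (980 - 77) + 940 = 903 + 940 = 1843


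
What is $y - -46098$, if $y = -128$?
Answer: $45970$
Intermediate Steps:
$y - -46098 = -128 - -46098 = -128 + 46098 = 45970$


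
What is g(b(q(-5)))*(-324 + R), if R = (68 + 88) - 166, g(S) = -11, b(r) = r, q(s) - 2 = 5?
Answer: 3674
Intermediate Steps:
q(s) = 7 (q(s) = 2 + 5 = 7)
R = -10 (R = 156 - 166 = -10)
g(b(q(-5)))*(-324 + R) = -11*(-324 - 10) = -11*(-334) = 3674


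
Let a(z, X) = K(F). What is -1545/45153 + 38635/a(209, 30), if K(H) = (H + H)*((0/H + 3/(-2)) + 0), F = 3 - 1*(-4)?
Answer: -64611800/35119 ≈ -1839.8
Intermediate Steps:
F = 7 (F = 3 + 4 = 7)
K(H) = -3*H (K(H) = (2*H)*((0 + 3*(-½)) + 0) = (2*H)*((0 - 3/2) + 0) = (2*H)*(-3/2 + 0) = (2*H)*(-3/2) = -3*H)
a(z, X) = -21 (a(z, X) = -3*7 = -21)
-1545/45153 + 38635/a(209, 30) = -1545/45153 + 38635/(-21) = -1545*1/45153 + 38635*(-1/21) = -515/15051 - 38635/21 = -64611800/35119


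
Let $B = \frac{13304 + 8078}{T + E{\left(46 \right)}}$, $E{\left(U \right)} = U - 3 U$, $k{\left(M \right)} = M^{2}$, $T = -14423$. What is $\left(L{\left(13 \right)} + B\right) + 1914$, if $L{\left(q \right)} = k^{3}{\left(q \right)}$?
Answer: $\frac{70088892963}{14515} \approx 4.8287 \cdot 10^{6}$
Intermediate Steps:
$E{\left(U \right)} = - 2 U$
$B = - \frac{21382}{14515}$ ($B = \frac{13304 + 8078}{-14423 - 92} = \frac{21382}{-14423 - 92} = \frac{21382}{-14515} = 21382 \left(- \frac{1}{14515}\right) = - \frac{21382}{14515} \approx -1.4731$)
$L{\left(q \right)} = q^{6}$ ($L{\left(q \right)} = \left(q^{2}\right)^{3} = q^{6}$)
$\left(L{\left(13 \right)} + B\right) + 1914 = \left(13^{6} - \frac{21382}{14515}\right) + 1914 = \left(4826809 - \frac{21382}{14515}\right) + 1914 = \frac{70061111253}{14515} + 1914 = \frac{70088892963}{14515}$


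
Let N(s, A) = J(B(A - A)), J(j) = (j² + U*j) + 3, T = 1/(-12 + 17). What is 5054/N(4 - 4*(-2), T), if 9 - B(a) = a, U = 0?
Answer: 361/6 ≈ 60.167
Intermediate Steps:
B(a) = 9 - a
T = ⅕ (T = 1/5 = ⅕ ≈ 0.20000)
J(j) = 3 + j² (J(j) = (j² + 0*j) + 3 = (j² + 0) + 3 = j² + 3 = 3 + j²)
N(s, A) = 84 (N(s, A) = 3 + (9 - (A - A))² = 3 + (9 - 1*0)² = 3 + (9 + 0)² = 3 + 9² = 3 + 81 = 84)
5054/N(4 - 4*(-2), T) = 5054/84 = 5054*(1/84) = 361/6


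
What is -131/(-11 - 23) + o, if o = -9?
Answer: -175/34 ≈ -5.1471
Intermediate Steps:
-131/(-11 - 23) + o = -131/(-11 - 23) - 9 = -131/(-34) - 9 = -131*(-1/34) - 9 = 131/34 - 9 = -175/34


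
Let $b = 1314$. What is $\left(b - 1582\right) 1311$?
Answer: $-351348$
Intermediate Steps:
$\left(b - 1582\right) 1311 = \left(1314 - 1582\right) 1311 = \left(-268\right) 1311 = -351348$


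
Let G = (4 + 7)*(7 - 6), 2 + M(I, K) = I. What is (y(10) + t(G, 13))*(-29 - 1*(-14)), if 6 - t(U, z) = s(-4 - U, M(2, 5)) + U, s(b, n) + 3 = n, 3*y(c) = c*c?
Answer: -470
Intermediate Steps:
M(I, K) = -2 + I
y(c) = c²/3 (y(c) = (c*c)/3 = c²/3)
s(b, n) = -3 + n
G = 11 (G = 11*1 = 11)
t(U, z) = 9 - U (t(U, z) = 6 - ((-3 + (-2 + 2)) + U) = 6 - ((-3 + 0) + U) = 6 - (-3 + U) = 6 + (3 - U) = 9 - U)
(y(10) + t(G, 13))*(-29 - 1*(-14)) = ((⅓)*10² + (9 - 1*11))*(-29 - 1*(-14)) = ((⅓)*100 + (9 - 11))*(-29 + 14) = (100/3 - 2)*(-15) = (94/3)*(-15) = -470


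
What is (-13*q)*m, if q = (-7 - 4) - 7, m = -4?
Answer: -936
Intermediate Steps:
q = -18 (q = -11 - 7 = -18)
(-13*q)*m = -13*(-18)*(-4) = 234*(-4) = -936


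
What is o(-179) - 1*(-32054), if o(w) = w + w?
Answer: 31696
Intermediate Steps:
o(w) = 2*w
o(-179) - 1*(-32054) = 2*(-179) - 1*(-32054) = -358 + 32054 = 31696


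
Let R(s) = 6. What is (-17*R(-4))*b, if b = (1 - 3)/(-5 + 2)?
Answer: -68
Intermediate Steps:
b = ⅔ (b = -2/(-3) = -2*(-⅓) = ⅔ ≈ 0.66667)
(-17*R(-4))*b = -17*6*(⅔) = -102*⅔ = -68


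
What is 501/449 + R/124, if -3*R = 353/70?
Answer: 12887543/11691960 ≈ 1.1023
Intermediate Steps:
R = -353/210 (R = -353/(3*70) = -1/3*353/70 = -353/210 ≈ -1.6810)
501/449 + R/124 = 501/449 - 353/210/124 = 501*(1/449) - 353/210*1/124 = 501/449 - 353/26040 = 12887543/11691960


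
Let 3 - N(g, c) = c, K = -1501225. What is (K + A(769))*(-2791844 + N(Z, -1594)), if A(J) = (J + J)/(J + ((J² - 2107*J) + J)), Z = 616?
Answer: 2798110755910347/668 ≈ 4.1888e+12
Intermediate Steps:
N(g, c) = 3 - c
A(J) = 2*J/(J² - 2105*J) (A(J) = (2*J)/(J + (J² - 2106*J)) = (2*J)/(J² - 2105*J) = 2*J/(J² - 2105*J))
(K + A(769))*(-2791844 + N(Z, -1594)) = (-1501225 + 2/(-2105 + 769))*(-2791844 + (3 - 1*(-1594))) = (-1501225 + 2/(-1336))*(-2791844 + (3 + 1594)) = (-1501225 + 2*(-1/1336))*(-2791844 + 1597) = (-1501225 - 1/668)*(-2790247) = -1002818301/668*(-2790247) = 2798110755910347/668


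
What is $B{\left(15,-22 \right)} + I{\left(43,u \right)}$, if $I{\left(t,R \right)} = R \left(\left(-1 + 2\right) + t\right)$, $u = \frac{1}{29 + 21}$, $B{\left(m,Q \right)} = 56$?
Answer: $\frac{1422}{25} \approx 56.88$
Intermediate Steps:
$u = \frac{1}{50} \approx 0.02$
$I{\left(t,R \right)} = R \left(1 + t\right)$
$B{\left(15,-22 \right)} + I{\left(43,u \right)} = 56 + \frac{1 + 43}{50} = 56 + \frac{1}{50} \cdot 44 = 56 + \frac{22}{25} = \frac{1422}{25}$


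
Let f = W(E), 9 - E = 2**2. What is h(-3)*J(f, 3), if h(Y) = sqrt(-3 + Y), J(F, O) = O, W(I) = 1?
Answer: 3*I*sqrt(6) ≈ 7.3485*I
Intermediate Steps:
E = 5 (E = 9 - 1*2**2 = 9 - 1*4 = 9 - 4 = 5)
f = 1
h(-3)*J(f, 3) = sqrt(-3 - 3)*3 = sqrt(-6)*3 = (I*sqrt(6))*3 = 3*I*sqrt(6)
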